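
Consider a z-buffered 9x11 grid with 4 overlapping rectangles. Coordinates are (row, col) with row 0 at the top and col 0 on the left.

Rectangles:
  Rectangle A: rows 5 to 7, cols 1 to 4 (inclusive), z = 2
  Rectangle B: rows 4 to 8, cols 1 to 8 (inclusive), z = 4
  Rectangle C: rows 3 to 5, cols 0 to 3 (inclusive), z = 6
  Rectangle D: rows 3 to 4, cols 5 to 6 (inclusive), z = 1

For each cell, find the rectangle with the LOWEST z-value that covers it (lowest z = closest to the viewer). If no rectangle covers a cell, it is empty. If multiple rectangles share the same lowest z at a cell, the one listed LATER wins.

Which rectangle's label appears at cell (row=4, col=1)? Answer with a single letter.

Check cell (4,1):
  A: rows 5-7 cols 1-4 -> outside (row miss)
  B: rows 4-8 cols 1-8 z=4 -> covers; best now B (z=4)
  C: rows 3-5 cols 0-3 z=6 -> covers; best now B (z=4)
  D: rows 3-4 cols 5-6 -> outside (col miss)
Winner: B at z=4

Answer: B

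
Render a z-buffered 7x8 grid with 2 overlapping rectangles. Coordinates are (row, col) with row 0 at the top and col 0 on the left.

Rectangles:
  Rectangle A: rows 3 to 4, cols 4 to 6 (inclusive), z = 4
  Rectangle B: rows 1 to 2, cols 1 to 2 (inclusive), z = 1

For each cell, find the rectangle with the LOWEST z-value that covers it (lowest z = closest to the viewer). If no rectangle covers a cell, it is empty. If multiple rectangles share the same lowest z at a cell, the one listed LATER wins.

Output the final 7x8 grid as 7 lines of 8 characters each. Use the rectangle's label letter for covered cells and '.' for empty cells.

........
.BB.....
.BB.....
....AAA.
....AAA.
........
........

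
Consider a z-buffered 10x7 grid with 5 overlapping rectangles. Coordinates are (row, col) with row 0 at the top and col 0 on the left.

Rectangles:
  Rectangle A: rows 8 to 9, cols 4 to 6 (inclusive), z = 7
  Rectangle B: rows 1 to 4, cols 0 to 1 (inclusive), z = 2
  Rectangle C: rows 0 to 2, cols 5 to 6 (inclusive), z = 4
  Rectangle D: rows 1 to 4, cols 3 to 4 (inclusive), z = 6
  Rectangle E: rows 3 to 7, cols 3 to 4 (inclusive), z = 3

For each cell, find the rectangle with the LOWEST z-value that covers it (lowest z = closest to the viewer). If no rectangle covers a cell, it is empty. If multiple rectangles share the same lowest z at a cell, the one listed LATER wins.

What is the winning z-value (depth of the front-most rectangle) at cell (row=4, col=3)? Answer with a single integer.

Answer: 3

Derivation:
Check cell (4,3):
  A: rows 8-9 cols 4-6 -> outside (row miss)
  B: rows 1-4 cols 0-1 -> outside (col miss)
  C: rows 0-2 cols 5-6 -> outside (row miss)
  D: rows 1-4 cols 3-4 z=6 -> covers; best now D (z=6)
  E: rows 3-7 cols 3-4 z=3 -> covers; best now E (z=3)
Winner: E at z=3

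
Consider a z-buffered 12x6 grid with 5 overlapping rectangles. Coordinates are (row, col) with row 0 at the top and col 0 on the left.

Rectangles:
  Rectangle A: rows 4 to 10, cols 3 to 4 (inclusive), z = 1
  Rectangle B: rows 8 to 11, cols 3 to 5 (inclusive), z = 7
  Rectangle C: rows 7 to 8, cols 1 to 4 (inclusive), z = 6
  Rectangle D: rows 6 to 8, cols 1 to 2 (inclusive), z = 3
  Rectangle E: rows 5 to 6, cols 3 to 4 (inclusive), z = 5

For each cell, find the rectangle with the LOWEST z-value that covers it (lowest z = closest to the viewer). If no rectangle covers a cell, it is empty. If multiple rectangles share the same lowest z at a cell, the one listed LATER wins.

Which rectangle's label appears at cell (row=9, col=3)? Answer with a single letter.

Check cell (9,3):
  A: rows 4-10 cols 3-4 z=1 -> covers; best now A (z=1)
  B: rows 8-11 cols 3-5 z=7 -> covers; best now A (z=1)
  C: rows 7-8 cols 1-4 -> outside (row miss)
  D: rows 6-8 cols 1-2 -> outside (row miss)
  E: rows 5-6 cols 3-4 -> outside (row miss)
Winner: A at z=1

Answer: A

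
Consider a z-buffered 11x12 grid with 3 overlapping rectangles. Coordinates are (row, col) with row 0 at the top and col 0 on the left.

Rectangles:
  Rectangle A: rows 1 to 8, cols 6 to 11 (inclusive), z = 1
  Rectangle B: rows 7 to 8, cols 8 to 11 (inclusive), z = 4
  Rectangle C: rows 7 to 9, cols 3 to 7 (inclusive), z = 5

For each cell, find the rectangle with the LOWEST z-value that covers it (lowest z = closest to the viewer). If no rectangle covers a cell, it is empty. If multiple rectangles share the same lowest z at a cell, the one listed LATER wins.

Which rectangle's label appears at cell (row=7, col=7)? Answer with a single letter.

Answer: A

Derivation:
Check cell (7,7):
  A: rows 1-8 cols 6-11 z=1 -> covers; best now A (z=1)
  B: rows 7-8 cols 8-11 -> outside (col miss)
  C: rows 7-9 cols 3-7 z=5 -> covers; best now A (z=1)
Winner: A at z=1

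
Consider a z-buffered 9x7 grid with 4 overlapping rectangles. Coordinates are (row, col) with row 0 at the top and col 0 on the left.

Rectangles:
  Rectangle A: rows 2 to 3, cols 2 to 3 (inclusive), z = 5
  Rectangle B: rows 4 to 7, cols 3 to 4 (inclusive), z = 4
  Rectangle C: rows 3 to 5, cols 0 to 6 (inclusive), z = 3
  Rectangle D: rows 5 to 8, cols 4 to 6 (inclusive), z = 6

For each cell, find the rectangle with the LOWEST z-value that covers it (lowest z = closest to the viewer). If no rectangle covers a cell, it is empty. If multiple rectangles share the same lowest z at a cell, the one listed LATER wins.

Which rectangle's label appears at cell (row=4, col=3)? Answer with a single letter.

Answer: C

Derivation:
Check cell (4,3):
  A: rows 2-3 cols 2-3 -> outside (row miss)
  B: rows 4-7 cols 3-4 z=4 -> covers; best now B (z=4)
  C: rows 3-5 cols 0-6 z=3 -> covers; best now C (z=3)
  D: rows 5-8 cols 4-6 -> outside (row miss)
Winner: C at z=3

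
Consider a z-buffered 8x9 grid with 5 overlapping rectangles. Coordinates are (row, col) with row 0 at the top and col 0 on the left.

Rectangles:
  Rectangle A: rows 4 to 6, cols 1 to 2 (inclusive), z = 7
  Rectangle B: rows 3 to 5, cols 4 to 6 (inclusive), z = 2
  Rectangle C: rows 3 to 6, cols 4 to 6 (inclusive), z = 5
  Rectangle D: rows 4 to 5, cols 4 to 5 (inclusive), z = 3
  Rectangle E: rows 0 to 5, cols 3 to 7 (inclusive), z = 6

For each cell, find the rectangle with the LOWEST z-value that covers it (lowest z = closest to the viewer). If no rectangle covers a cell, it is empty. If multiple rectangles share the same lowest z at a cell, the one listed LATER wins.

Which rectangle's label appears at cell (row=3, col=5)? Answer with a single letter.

Check cell (3,5):
  A: rows 4-6 cols 1-2 -> outside (row miss)
  B: rows 3-5 cols 4-6 z=2 -> covers; best now B (z=2)
  C: rows 3-6 cols 4-6 z=5 -> covers; best now B (z=2)
  D: rows 4-5 cols 4-5 -> outside (row miss)
  E: rows 0-5 cols 3-7 z=6 -> covers; best now B (z=2)
Winner: B at z=2

Answer: B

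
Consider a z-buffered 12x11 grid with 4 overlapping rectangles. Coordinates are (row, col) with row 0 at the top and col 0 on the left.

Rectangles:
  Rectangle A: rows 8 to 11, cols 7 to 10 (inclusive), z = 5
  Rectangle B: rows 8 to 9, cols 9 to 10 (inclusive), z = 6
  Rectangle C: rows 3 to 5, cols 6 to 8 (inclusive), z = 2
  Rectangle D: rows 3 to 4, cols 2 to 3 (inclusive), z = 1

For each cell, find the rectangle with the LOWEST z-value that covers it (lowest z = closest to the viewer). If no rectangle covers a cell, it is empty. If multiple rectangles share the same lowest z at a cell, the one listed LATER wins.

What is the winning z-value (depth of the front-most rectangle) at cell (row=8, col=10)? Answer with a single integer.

Check cell (8,10):
  A: rows 8-11 cols 7-10 z=5 -> covers; best now A (z=5)
  B: rows 8-9 cols 9-10 z=6 -> covers; best now A (z=5)
  C: rows 3-5 cols 6-8 -> outside (row miss)
  D: rows 3-4 cols 2-3 -> outside (row miss)
Winner: A at z=5

Answer: 5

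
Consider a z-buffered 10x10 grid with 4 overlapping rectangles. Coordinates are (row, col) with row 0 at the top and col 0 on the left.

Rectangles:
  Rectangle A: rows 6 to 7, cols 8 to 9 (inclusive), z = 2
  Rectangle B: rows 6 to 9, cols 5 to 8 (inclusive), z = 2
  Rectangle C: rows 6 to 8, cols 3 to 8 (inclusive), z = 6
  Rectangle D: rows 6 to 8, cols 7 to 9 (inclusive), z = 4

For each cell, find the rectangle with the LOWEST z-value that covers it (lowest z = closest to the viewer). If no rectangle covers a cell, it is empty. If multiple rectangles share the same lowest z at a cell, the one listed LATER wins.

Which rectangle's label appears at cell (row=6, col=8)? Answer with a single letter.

Check cell (6,8):
  A: rows 6-7 cols 8-9 z=2 -> covers; best now A (z=2)
  B: rows 6-9 cols 5-8 z=2 -> covers; best now B (z=2)
  C: rows 6-8 cols 3-8 z=6 -> covers; best now B (z=2)
  D: rows 6-8 cols 7-9 z=4 -> covers; best now B (z=2)
Winner: B at z=2

Answer: B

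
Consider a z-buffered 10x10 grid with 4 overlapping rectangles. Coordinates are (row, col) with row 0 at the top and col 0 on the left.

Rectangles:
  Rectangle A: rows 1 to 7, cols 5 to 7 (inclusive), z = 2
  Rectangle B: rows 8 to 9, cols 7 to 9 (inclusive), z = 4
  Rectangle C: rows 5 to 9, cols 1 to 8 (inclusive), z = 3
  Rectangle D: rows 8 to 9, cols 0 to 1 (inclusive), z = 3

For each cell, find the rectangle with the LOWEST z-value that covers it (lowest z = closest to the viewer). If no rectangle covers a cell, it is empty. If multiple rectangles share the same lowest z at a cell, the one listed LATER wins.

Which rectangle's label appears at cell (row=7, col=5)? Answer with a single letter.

Answer: A

Derivation:
Check cell (7,5):
  A: rows 1-7 cols 5-7 z=2 -> covers; best now A (z=2)
  B: rows 8-9 cols 7-9 -> outside (row miss)
  C: rows 5-9 cols 1-8 z=3 -> covers; best now A (z=2)
  D: rows 8-9 cols 0-1 -> outside (row miss)
Winner: A at z=2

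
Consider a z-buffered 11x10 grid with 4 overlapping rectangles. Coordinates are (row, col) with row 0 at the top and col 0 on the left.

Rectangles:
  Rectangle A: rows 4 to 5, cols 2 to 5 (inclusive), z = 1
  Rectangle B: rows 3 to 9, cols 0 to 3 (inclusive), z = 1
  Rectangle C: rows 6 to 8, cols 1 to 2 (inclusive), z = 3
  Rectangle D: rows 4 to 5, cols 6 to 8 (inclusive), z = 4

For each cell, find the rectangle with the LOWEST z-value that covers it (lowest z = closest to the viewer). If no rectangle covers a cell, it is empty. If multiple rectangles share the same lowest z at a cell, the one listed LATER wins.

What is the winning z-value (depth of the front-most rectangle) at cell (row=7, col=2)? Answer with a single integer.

Check cell (7,2):
  A: rows 4-5 cols 2-5 -> outside (row miss)
  B: rows 3-9 cols 0-3 z=1 -> covers; best now B (z=1)
  C: rows 6-8 cols 1-2 z=3 -> covers; best now B (z=1)
  D: rows 4-5 cols 6-8 -> outside (row miss)
Winner: B at z=1

Answer: 1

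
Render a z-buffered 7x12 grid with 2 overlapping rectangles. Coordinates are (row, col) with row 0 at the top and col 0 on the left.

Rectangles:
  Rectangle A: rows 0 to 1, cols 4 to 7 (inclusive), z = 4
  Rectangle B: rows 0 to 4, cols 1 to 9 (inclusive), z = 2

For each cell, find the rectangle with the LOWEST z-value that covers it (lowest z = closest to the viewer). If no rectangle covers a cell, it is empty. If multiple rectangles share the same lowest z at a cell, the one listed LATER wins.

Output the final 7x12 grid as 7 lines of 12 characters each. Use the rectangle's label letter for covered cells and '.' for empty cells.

.BBBBBBBBB..
.BBBBBBBBB..
.BBBBBBBBB..
.BBBBBBBBB..
.BBBBBBBBB..
............
............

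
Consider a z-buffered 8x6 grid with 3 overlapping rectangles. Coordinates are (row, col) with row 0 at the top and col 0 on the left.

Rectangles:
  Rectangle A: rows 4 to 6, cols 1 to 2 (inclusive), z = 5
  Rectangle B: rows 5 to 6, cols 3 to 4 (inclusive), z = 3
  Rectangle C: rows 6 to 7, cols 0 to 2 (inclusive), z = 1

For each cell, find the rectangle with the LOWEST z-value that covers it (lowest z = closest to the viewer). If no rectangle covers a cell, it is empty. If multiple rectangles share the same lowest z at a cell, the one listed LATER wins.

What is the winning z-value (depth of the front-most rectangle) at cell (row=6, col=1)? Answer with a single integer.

Check cell (6,1):
  A: rows 4-6 cols 1-2 z=5 -> covers; best now A (z=5)
  B: rows 5-6 cols 3-4 -> outside (col miss)
  C: rows 6-7 cols 0-2 z=1 -> covers; best now C (z=1)
Winner: C at z=1

Answer: 1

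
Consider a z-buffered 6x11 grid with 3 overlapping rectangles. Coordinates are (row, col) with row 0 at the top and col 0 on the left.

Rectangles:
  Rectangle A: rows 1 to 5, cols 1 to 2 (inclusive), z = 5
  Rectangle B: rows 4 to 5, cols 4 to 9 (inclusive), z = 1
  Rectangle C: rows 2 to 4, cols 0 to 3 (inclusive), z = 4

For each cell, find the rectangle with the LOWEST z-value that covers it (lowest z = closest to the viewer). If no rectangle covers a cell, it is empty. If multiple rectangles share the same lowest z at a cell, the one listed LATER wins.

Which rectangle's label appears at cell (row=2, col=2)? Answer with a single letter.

Check cell (2,2):
  A: rows 1-5 cols 1-2 z=5 -> covers; best now A (z=5)
  B: rows 4-5 cols 4-9 -> outside (row miss)
  C: rows 2-4 cols 0-3 z=4 -> covers; best now C (z=4)
Winner: C at z=4

Answer: C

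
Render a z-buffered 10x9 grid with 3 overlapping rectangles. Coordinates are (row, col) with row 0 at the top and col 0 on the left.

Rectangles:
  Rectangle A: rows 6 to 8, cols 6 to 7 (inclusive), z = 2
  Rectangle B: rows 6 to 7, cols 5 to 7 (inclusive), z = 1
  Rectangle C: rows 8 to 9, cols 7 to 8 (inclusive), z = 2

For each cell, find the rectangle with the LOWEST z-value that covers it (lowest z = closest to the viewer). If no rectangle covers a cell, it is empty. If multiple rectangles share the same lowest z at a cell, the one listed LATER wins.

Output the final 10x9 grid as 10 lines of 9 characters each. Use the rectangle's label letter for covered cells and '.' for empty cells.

.........
.........
.........
.........
.........
.........
.....BBB.
.....BBB.
......ACC
.......CC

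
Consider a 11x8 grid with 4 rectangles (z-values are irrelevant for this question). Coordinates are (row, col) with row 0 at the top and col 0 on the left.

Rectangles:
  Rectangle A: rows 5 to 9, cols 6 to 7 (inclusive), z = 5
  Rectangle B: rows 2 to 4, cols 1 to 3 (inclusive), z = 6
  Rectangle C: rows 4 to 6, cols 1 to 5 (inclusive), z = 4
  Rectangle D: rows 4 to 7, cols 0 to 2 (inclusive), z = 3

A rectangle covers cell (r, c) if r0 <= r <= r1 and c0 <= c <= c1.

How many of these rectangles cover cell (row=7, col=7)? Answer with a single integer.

Answer: 1

Derivation:
Check cell (7,7):
  A: rows 5-9 cols 6-7 -> covers
  B: rows 2-4 cols 1-3 -> outside (row miss)
  C: rows 4-6 cols 1-5 -> outside (row miss)
  D: rows 4-7 cols 0-2 -> outside (col miss)
Count covering = 1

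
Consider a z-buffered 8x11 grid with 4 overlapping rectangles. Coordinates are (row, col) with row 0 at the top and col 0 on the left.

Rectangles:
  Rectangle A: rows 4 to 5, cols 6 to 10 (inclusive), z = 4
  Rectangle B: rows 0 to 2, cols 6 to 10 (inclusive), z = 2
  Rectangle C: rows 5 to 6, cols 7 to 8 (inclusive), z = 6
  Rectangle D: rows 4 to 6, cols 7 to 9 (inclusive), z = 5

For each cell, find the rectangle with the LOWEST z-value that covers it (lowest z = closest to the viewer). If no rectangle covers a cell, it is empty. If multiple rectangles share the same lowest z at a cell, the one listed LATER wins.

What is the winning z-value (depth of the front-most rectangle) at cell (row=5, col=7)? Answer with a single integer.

Check cell (5,7):
  A: rows 4-5 cols 6-10 z=4 -> covers; best now A (z=4)
  B: rows 0-2 cols 6-10 -> outside (row miss)
  C: rows 5-6 cols 7-8 z=6 -> covers; best now A (z=4)
  D: rows 4-6 cols 7-9 z=5 -> covers; best now A (z=4)
Winner: A at z=4

Answer: 4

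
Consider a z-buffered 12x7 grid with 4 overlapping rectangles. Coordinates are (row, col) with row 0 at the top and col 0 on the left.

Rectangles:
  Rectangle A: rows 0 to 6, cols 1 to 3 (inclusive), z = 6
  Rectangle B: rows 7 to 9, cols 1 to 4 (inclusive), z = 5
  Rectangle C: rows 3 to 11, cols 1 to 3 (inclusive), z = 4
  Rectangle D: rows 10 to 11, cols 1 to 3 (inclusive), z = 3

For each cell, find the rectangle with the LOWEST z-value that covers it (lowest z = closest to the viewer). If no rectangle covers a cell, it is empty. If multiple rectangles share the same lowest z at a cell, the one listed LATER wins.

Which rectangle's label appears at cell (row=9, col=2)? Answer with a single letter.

Answer: C

Derivation:
Check cell (9,2):
  A: rows 0-6 cols 1-3 -> outside (row miss)
  B: rows 7-9 cols 1-4 z=5 -> covers; best now B (z=5)
  C: rows 3-11 cols 1-3 z=4 -> covers; best now C (z=4)
  D: rows 10-11 cols 1-3 -> outside (row miss)
Winner: C at z=4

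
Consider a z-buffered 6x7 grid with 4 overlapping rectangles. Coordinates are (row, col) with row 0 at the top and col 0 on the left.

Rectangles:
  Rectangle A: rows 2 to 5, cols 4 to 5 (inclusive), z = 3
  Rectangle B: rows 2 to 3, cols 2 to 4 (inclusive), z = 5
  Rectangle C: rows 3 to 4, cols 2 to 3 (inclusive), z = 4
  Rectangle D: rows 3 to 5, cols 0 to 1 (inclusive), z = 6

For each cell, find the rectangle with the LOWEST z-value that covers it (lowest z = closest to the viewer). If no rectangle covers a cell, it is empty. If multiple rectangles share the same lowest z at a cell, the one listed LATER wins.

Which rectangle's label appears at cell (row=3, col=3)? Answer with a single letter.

Answer: C

Derivation:
Check cell (3,3):
  A: rows 2-5 cols 4-5 -> outside (col miss)
  B: rows 2-3 cols 2-4 z=5 -> covers; best now B (z=5)
  C: rows 3-4 cols 2-3 z=4 -> covers; best now C (z=4)
  D: rows 3-5 cols 0-1 -> outside (col miss)
Winner: C at z=4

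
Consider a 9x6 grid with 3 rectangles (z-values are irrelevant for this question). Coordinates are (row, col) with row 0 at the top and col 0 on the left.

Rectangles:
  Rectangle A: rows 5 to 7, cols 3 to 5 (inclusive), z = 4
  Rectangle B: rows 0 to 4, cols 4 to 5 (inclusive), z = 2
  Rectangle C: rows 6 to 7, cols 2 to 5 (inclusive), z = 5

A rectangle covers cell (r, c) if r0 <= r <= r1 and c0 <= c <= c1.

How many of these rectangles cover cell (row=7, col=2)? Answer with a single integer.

Answer: 1

Derivation:
Check cell (7,2):
  A: rows 5-7 cols 3-5 -> outside (col miss)
  B: rows 0-4 cols 4-5 -> outside (row miss)
  C: rows 6-7 cols 2-5 -> covers
Count covering = 1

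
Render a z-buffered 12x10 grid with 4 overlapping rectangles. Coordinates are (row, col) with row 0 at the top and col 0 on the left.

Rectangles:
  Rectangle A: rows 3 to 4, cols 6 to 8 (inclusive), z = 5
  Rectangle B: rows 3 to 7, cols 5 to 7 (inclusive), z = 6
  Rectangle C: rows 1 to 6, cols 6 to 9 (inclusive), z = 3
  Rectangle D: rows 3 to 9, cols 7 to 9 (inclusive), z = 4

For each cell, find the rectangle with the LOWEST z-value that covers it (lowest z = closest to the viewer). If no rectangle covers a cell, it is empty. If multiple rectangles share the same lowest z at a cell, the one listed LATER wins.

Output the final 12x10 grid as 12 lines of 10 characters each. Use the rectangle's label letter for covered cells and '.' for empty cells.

..........
......CCCC
......CCCC
.....BCCCC
.....BCCCC
.....BCCCC
.....BCCCC
.....BBDDD
.......DDD
.......DDD
..........
..........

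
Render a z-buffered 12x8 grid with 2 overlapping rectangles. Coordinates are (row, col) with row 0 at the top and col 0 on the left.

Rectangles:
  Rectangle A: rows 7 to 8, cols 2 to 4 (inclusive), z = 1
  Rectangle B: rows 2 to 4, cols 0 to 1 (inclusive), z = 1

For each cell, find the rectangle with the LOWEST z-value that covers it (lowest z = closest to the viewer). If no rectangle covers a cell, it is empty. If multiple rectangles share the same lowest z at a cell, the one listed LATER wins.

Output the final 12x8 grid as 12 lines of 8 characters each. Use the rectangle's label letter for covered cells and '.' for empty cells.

........
........
BB......
BB......
BB......
........
........
..AAA...
..AAA...
........
........
........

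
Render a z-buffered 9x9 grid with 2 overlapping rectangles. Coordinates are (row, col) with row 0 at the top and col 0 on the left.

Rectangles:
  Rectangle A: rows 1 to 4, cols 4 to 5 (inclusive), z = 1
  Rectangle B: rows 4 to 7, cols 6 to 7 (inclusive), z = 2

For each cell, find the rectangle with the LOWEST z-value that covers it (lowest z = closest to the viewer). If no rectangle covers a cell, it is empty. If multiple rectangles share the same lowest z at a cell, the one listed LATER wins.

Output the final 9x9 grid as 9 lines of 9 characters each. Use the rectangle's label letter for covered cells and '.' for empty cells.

.........
....AA...
....AA...
....AA...
....AABB.
......BB.
......BB.
......BB.
.........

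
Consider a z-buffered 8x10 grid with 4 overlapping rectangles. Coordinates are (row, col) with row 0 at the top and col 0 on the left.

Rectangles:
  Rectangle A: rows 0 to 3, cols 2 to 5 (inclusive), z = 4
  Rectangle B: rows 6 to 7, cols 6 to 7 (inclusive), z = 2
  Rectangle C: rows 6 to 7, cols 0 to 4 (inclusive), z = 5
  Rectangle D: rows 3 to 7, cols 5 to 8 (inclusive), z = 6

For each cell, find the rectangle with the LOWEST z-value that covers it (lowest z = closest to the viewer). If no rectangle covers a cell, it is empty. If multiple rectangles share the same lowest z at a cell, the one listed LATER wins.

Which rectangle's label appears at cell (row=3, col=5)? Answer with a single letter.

Check cell (3,5):
  A: rows 0-3 cols 2-5 z=4 -> covers; best now A (z=4)
  B: rows 6-7 cols 6-7 -> outside (row miss)
  C: rows 6-7 cols 0-4 -> outside (row miss)
  D: rows 3-7 cols 5-8 z=6 -> covers; best now A (z=4)
Winner: A at z=4

Answer: A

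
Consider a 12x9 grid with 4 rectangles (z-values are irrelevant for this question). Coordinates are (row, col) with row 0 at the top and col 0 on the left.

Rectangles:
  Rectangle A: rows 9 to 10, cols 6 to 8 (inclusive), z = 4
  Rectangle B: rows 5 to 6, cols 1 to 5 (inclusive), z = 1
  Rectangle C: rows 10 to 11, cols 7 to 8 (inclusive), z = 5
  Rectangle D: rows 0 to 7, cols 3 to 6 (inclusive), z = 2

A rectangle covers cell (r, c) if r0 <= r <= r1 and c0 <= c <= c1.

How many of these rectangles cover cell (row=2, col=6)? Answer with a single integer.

Check cell (2,6):
  A: rows 9-10 cols 6-8 -> outside (row miss)
  B: rows 5-6 cols 1-5 -> outside (row miss)
  C: rows 10-11 cols 7-8 -> outside (row miss)
  D: rows 0-7 cols 3-6 -> covers
Count covering = 1

Answer: 1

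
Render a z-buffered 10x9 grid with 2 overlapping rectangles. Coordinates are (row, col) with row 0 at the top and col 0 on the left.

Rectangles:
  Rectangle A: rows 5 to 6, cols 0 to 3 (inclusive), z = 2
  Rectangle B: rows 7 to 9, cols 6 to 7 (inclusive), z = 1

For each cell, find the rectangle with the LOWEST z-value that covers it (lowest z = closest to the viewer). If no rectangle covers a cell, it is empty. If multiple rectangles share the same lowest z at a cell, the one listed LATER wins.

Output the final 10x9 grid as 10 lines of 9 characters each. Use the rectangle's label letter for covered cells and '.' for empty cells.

.........
.........
.........
.........
.........
AAAA.....
AAAA.....
......BB.
......BB.
......BB.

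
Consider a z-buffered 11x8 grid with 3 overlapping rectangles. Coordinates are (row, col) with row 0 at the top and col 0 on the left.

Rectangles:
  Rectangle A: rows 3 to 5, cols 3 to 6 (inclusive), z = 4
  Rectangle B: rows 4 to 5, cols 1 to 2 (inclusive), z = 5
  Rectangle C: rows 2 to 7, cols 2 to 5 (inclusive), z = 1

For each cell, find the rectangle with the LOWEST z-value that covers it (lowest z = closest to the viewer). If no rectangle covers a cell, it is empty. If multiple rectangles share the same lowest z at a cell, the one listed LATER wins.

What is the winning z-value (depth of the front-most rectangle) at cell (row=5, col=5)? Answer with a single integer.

Answer: 1

Derivation:
Check cell (5,5):
  A: rows 3-5 cols 3-6 z=4 -> covers; best now A (z=4)
  B: rows 4-5 cols 1-2 -> outside (col miss)
  C: rows 2-7 cols 2-5 z=1 -> covers; best now C (z=1)
Winner: C at z=1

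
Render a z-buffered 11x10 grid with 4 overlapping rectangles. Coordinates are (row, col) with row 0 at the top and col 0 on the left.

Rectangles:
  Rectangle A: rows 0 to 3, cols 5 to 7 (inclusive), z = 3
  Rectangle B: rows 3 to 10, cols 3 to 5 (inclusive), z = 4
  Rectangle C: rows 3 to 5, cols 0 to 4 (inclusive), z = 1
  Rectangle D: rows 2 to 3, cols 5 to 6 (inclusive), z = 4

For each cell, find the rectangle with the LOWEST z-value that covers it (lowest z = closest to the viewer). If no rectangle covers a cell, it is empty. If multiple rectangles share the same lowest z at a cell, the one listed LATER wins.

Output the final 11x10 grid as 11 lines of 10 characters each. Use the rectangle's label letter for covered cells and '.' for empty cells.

.....AAA..
.....AAA..
.....AAA..
CCCCCAAA..
CCCCCB....
CCCCCB....
...BBB....
...BBB....
...BBB....
...BBB....
...BBB....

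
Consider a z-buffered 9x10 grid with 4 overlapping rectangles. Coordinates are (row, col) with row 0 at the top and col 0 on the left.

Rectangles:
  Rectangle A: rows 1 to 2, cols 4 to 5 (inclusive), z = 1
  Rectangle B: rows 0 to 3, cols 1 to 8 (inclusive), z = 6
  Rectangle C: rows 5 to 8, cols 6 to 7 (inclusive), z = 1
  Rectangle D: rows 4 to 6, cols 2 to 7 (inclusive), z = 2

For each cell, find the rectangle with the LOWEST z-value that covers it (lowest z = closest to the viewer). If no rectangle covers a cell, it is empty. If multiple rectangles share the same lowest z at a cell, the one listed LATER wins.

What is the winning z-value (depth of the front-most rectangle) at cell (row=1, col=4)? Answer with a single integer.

Answer: 1

Derivation:
Check cell (1,4):
  A: rows 1-2 cols 4-5 z=1 -> covers; best now A (z=1)
  B: rows 0-3 cols 1-8 z=6 -> covers; best now A (z=1)
  C: rows 5-8 cols 6-7 -> outside (row miss)
  D: rows 4-6 cols 2-7 -> outside (row miss)
Winner: A at z=1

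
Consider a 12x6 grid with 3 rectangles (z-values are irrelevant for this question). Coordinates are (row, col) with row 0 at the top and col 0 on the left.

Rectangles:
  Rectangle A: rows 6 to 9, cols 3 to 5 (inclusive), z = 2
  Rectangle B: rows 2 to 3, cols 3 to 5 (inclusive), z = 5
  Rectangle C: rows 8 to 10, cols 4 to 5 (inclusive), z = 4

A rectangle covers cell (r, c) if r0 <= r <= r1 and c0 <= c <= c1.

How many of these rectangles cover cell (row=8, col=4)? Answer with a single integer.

Check cell (8,4):
  A: rows 6-9 cols 3-5 -> covers
  B: rows 2-3 cols 3-5 -> outside (row miss)
  C: rows 8-10 cols 4-5 -> covers
Count covering = 2

Answer: 2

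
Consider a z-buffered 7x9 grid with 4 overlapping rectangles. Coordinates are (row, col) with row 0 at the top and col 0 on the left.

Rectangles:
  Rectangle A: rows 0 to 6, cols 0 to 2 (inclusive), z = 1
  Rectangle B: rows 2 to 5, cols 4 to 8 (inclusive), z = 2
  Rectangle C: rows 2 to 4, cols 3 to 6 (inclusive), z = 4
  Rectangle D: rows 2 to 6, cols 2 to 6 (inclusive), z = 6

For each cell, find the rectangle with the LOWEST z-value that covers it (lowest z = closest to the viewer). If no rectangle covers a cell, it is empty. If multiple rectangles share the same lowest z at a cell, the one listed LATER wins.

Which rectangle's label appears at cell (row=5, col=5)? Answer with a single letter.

Answer: B

Derivation:
Check cell (5,5):
  A: rows 0-6 cols 0-2 -> outside (col miss)
  B: rows 2-5 cols 4-8 z=2 -> covers; best now B (z=2)
  C: rows 2-4 cols 3-6 -> outside (row miss)
  D: rows 2-6 cols 2-6 z=6 -> covers; best now B (z=2)
Winner: B at z=2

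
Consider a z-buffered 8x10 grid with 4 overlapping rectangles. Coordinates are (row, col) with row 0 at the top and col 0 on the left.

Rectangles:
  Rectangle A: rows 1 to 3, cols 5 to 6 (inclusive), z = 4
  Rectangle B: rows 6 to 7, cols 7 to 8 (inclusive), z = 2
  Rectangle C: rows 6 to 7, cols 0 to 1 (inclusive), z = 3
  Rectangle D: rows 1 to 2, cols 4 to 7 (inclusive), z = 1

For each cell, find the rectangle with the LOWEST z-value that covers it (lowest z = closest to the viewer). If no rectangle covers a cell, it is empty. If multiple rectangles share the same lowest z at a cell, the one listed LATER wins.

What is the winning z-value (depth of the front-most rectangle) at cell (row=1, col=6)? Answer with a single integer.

Check cell (1,6):
  A: rows 1-3 cols 5-6 z=4 -> covers; best now A (z=4)
  B: rows 6-7 cols 7-8 -> outside (row miss)
  C: rows 6-7 cols 0-1 -> outside (row miss)
  D: rows 1-2 cols 4-7 z=1 -> covers; best now D (z=1)
Winner: D at z=1

Answer: 1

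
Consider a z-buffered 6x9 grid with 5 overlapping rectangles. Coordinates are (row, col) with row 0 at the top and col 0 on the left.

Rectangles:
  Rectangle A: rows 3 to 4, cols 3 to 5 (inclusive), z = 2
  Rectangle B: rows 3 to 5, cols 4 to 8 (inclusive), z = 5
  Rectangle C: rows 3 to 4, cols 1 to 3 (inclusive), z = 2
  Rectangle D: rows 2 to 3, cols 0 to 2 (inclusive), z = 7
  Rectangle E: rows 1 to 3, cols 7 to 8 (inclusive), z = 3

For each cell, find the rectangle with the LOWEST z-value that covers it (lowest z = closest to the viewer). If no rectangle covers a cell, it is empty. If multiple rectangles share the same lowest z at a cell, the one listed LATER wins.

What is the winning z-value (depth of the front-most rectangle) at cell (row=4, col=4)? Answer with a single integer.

Check cell (4,4):
  A: rows 3-4 cols 3-5 z=2 -> covers; best now A (z=2)
  B: rows 3-5 cols 4-8 z=5 -> covers; best now A (z=2)
  C: rows 3-4 cols 1-3 -> outside (col miss)
  D: rows 2-3 cols 0-2 -> outside (row miss)
  E: rows 1-3 cols 7-8 -> outside (row miss)
Winner: A at z=2

Answer: 2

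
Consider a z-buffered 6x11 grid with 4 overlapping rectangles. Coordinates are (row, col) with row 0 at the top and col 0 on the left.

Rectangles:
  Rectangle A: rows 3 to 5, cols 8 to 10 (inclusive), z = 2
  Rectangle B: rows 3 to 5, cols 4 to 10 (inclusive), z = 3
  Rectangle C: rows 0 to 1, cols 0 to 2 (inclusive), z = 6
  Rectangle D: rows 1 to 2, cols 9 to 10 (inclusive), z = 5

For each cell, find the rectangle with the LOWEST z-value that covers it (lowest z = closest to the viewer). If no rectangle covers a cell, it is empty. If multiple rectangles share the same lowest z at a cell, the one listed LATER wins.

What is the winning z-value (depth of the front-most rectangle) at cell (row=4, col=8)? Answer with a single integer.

Check cell (4,8):
  A: rows 3-5 cols 8-10 z=2 -> covers; best now A (z=2)
  B: rows 3-5 cols 4-10 z=3 -> covers; best now A (z=2)
  C: rows 0-1 cols 0-2 -> outside (row miss)
  D: rows 1-2 cols 9-10 -> outside (row miss)
Winner: A at z=2

Answer: 2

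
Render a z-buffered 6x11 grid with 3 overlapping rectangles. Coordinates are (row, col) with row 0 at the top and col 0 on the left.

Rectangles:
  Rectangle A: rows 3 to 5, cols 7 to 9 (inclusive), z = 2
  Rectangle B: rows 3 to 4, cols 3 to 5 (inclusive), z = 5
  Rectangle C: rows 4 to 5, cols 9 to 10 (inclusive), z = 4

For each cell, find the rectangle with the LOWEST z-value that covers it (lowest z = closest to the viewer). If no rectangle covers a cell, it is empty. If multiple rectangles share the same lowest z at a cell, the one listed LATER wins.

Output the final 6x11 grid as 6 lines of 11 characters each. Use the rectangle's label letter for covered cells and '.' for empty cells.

...........
...........
...........
...BBB.AAA.
...BBB.AAAC
.......AAAC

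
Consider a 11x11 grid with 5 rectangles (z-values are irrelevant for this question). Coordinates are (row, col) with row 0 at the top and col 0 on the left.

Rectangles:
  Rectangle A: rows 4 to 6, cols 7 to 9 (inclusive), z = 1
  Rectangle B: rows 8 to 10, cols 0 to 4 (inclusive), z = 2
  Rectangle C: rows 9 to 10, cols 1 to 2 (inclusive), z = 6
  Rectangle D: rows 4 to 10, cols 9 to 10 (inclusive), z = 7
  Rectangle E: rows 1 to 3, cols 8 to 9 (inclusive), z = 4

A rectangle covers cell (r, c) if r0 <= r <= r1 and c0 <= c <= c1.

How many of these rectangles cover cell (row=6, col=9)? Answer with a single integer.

Answer: 2

Derivation:
Check cell (6,9):
  A: rows 4-6 cols 7-9 -> covers
  B: rows 8-10 cols 0-4 -> outside (row miss)
  C: rows 9-10 cols 1-2 -> outside (row miss)
  D: rows 4-10 cols 9-10 -> covers
  E: rows 1-3 cols 8-9 -> outside (row miss)
Count covering = 2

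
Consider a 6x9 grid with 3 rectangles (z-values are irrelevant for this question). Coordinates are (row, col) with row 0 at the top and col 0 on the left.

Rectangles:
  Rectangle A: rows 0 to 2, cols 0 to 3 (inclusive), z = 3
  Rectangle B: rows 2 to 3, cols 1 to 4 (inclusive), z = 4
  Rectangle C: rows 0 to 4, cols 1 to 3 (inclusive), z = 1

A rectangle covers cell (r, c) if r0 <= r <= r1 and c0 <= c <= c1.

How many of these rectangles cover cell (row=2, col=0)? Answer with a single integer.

Check cell (2,0):
  A: rows 0-2 cols 0-3 -> covers
  B: rows 2-3 cols 1-4 -> outside (col miss)
  C: rows 0-4 cols 1-3 -> outside (col miss)
Count covering = 1

Answer: 1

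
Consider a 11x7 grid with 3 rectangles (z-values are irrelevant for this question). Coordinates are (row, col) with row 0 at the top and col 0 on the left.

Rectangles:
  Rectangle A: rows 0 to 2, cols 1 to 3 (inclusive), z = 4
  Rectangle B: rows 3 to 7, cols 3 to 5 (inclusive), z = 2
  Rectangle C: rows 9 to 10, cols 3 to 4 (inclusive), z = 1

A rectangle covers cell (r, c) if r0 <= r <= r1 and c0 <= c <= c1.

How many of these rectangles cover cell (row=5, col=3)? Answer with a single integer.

Check cell (5,3):
  A: rows 0-2 cols 1-3 -> outside (row miss)
  B: rows 3-7 cols 3-5 -> covers
  C: rows 9-10 cols 3-4 -> outside (row miss)
Count covering = 1

Answer: 1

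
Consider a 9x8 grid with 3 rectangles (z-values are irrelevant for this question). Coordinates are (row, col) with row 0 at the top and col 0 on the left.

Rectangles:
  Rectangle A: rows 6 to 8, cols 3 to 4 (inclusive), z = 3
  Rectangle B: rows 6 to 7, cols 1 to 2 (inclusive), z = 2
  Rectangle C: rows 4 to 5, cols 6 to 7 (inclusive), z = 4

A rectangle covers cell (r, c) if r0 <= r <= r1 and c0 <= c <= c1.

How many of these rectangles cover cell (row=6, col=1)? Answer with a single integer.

Answer: 1

Derivation:
Check cell (6,1):
  A: rows 6-8 cols 3-4 -> outside (col miss)
  B: rows 6-7 cols 1-2 -> covers
  C: rows 4-5 cols 6-7 -> outside (row miss)
Count covering = 1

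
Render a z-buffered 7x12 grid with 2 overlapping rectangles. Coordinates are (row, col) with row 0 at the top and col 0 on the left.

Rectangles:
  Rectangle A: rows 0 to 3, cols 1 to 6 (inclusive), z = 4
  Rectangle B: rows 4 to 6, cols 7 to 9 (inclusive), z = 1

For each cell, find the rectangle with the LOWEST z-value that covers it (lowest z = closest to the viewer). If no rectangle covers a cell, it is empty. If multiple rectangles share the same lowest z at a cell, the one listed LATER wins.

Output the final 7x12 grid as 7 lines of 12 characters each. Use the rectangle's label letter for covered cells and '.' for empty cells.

.AAAAAA.....
.AAAAAA.....
.AAAAAA.....
.AAAAAA.....
.......BBB..
.......BBB..
.......BBB..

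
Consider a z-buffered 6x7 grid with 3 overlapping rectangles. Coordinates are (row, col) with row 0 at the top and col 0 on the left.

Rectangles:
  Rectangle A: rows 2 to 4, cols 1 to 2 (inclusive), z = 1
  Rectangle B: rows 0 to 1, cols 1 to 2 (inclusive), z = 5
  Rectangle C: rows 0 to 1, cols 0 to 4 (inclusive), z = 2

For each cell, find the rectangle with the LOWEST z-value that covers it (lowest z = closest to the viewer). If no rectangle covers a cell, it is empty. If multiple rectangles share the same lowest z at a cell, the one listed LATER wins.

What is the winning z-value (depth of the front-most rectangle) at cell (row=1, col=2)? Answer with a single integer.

Answer: 2

Derivation:
Check cell (1,2):
  A: rows 2-4 cols 1-2 -> outside (row miss)
  B: rows 0-1 cols 1-2 z=5 -> covers; best now B (z=5)
  C: rows 0-1 cols 0-4 z=2 -> covers; best now C (z=2)
Winner: C at z=2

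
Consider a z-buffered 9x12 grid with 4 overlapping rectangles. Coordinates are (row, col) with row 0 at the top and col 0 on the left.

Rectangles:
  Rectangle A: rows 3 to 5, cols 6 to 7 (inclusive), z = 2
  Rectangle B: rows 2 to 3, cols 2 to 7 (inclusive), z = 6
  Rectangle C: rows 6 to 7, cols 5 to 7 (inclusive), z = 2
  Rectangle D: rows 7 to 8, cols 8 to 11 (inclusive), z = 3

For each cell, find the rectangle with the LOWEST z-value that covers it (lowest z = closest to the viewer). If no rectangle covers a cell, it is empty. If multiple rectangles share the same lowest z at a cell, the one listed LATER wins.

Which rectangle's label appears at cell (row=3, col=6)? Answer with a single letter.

Answer: A

Derivation:
Check cell (3,6):
  A: rows 3-5 cols 6-7 z=2 -> covers; best now A (z=2)
  B: rows 2-3 cols 2-7 z=6 -> covers; best now A (z=2)
  C: rows 6-7 cols 5-7 -> outside (row miss)
  D: rows 7-8 cols 8-11 -> outside (row miss)
Winner: A at z=2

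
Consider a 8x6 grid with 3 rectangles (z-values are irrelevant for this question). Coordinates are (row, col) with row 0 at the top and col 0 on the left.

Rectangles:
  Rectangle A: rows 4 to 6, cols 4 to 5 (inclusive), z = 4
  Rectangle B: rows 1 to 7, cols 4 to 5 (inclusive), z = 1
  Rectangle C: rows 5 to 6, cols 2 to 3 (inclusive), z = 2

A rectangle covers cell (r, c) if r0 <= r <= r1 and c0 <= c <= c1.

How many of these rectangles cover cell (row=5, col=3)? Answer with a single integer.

Check cell (5,3):
  A: rows 4-6 cols 4-5 -> outside (col miss)
  B: rows 1-7 cols 4-5 -> outside (col miss)
  C: rows 5-6 cols 2-3 -> covers
Count covering = 1

Answer: 1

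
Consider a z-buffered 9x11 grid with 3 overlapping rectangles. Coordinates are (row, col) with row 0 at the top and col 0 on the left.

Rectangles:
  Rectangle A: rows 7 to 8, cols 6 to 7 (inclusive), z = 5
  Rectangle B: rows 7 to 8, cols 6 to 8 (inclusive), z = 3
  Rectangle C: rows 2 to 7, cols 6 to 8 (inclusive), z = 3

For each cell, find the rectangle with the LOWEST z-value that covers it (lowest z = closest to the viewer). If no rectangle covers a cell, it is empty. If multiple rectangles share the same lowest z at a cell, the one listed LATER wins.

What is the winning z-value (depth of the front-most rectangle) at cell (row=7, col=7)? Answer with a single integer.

Answer: 3

Derivation:
Check cell (7,7):
  A: rows 7-8 cols 6-7 z=5 -> covers; best now A (z=5)
  B: rows 7-8 cols 6-8 z=3 -> covers; best now B (z=3)
  C: rows 2-7 cols 6-8 z=3 -> covers; best now C (z=3)
Winner: C at z=3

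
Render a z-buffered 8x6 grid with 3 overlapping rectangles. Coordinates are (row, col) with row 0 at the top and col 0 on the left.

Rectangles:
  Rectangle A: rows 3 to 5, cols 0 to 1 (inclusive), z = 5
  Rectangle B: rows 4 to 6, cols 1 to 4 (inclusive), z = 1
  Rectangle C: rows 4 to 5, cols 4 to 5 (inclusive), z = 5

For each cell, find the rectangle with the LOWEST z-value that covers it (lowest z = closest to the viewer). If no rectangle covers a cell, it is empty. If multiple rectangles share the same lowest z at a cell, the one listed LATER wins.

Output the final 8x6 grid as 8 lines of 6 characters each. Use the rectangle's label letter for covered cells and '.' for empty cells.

......
......
......
AA....
ABBBBC
ABBBBC
.BBBB.
......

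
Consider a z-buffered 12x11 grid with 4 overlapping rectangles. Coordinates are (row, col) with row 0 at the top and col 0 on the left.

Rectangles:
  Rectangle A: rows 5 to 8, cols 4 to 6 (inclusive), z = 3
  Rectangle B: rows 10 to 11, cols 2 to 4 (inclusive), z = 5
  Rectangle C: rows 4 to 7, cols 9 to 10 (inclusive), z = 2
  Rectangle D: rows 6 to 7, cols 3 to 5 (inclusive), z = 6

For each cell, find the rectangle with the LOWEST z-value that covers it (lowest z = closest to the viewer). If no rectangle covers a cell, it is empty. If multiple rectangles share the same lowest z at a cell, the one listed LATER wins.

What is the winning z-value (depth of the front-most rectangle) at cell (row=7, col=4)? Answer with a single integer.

Answer: 3

Derivation:
Check cell (7,4):
  A: rows 5-8 cols 4-6 z=3 -> covers; best now A (z=3)
  B: rows 10-11 cols 2-4 -> outside (row miss)
  C: rows 4-7 cols 9-10 -> outside (col miss)
  D: rows 6-7 cols 3-5 z=6 -> covers; best now A (z=3)
Winner: A at z=3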